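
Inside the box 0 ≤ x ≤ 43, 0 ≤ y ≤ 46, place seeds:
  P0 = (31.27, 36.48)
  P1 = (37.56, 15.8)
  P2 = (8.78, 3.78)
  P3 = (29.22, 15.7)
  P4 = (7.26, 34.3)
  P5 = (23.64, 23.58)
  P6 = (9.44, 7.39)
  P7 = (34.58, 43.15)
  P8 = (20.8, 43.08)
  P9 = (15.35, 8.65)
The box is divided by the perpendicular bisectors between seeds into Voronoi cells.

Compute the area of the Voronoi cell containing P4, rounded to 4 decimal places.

Area of P4's cell: 349.8823

1. box [0,43]×[0,46]: [(0, 0) (43, 0) (43, 46) (0, 46)]
2. ⊥bis P4·P0 via (19.265,35.39): [(0, 0) (22.4783, 0) (18.3017, 46) (0, 46)]  |A|=937.938
3. ⊥bis P4·P1 via (22.41,25.05): [(0, 0) (7.1154, 0) (20.4894, 21.9044) (18.3017, 46) (0, 46)]  |A|=769.6813
4. ⊥bis P4·P2 via (8.02,19.04): [(0, 18.6406) (19.0767, 19.5907) (20.4894, 21.9044) (18.3017, 46) (0, 46)]  |A|=522.1824
5. ⊥bis P4·P3 via (18.24,25): [(0, 18.6406) (13.4197, 19.3089) (20.0178, 27.0989) (18.3017, 46) (0, 46)]  |A|=496.8629
6. ⊥bis P4·P5 via (15.45,28.94): [(0, 18.6406) (9.0029, 19.089) (19.3145, 34.8449) (18.3017, 46) (0, 46)]  |A|=434.9082
7. ⊥bis P4·P6 via (8.35,20.845): [(0, 20.1686) (10.2531, 20.9992) (19.3145, 34.8449) (18.3017, 46) (0, 46)]  |A|=418.7564
8. ⊥bis P4·P7 via (20.92,38.725): [(0, 20.1686) (10.2531, 20.9992) (19.3145, 34.8449) (18.3017, 46) (0, 46)]  |A|=418.7564
9. ⊥bis P4·P8 via (14.03,38.69): [(0, 20.1686) (10.2531, 20.9992) (17.9125, 32.7027) (9.2898, 46) (0, 46)]  |A|=349.9351
10. ⊥bis P4·P9 via (11.305,21.475): [(0, 20.1686) (9.6385, 20.9494) (10.3719, 21.1807) (17.9125, 32.7027) (9.2898, 46) (0, 46)]  |A|=349.8823
11. canonical 6-gon: [(0, 20.1686) (9.6385, 20.9494) (10.3719, 21.1807) (17.9125, 32.7027) (9.2898, 46) (0, 46)]
12. shoelace: 349.8823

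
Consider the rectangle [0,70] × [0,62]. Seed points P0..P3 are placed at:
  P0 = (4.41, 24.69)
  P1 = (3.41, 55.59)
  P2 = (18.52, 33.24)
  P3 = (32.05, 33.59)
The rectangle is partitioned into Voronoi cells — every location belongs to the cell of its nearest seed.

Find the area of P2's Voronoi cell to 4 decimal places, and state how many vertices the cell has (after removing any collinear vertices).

1. box [0,70]×[0,62]: [(0, 0) (70, 0) (70, 62) (0, 62)]
2. ⊥bis P2·P0 via (11.465,28.965): [(0, 47.8856) (29.0164, 0) (70, 0) (70, 62) (0, 62)]  |A|=3645.2653
3. ⊥bis P2·P1 via (10.965,44.415): [(4.6784, 40.1649) (29.0164, 0) (70, 0) (70, 62) (36.9759, 62)]  |A|=3208.562
4. ⊥bis P2·P3 via (25.285,33.415): [(24.7592, 53.7407) (4.6784, 40.1649) (26.0215, 4.9425)]  |A|=498.5231
5. canonical 3-gon: [(24.7592, 53.7407) (4.6784, 40.1649) (26.0215, 4.9425)]
6. shoelace: 498.5231

Area of P2's cell: 498.5231 (3 vertices)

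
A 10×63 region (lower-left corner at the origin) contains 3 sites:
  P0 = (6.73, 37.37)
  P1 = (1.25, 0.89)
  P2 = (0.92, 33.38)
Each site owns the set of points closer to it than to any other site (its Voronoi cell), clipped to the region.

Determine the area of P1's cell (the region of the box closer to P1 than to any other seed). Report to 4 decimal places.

Area of P1's cell: 171.7476

1. box [0,10]×[0,63]: [(0, 0) (10, 0) (10, 63) (0, 63)]
2. ⊥bis P1·P0 via (3.99,19.13): [(0, 19.7294) (0, 0) (10, 0) (10, 18.2272)]  |A|=189.7828
3. ⊥bis P1·P2 via (1.085,17.135): [(0, 17.124) (0, 0) (10, 0) (10, 17.2255)]  |A|=171.7476
4. canonical 4-gon: [(0, 17.124) (0, 0) (10, 0) (10, 17.2255)]
5. shoelace: 171.7476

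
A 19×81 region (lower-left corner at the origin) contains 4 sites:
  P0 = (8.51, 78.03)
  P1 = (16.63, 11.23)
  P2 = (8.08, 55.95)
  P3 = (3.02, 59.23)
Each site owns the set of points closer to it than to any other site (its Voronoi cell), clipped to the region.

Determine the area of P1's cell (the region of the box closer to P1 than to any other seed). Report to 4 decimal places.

Area of P1's cell: 627.8389

1. box [0,19]×[0,81]: [(0, 0) (19, 0) (19, 81) (0, 81)]
2. ⊥bis P1·P0 via (12.57,44.63): [(0, 43.102) (0, 0) (19, 0) (19, 45.4116)]  |A|=840.8796
3. ⊥bis P1·P2 via (12.355,33.59): [(0, 31.2279) (0, 0) (19, 0) (19, 34.8605)]  |A|=627.8389
4. ⊥bis P1·P3 via (9.825,35.23): [(0, 31.2279) (0, 0) (19, 0) (19, 34.8605)]  |A|=627.8389
5. canonical 4-gon: [(0, 31.2279) (0, 0) (19, 0) (19, 34.8605)]
6. shoelace: 627.8389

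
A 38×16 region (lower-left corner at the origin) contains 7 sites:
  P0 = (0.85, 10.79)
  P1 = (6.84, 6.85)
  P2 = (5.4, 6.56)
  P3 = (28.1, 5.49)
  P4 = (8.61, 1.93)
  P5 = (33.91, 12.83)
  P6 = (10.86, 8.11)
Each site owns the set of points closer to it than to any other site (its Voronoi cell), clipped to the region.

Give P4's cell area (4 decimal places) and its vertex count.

Area of P4's cell: 56.2646 (5 vertices)

1. box [0,38]×[0,16]: [(0, 0) (38, 0) (38, 16) (0, 16)]
2. ⊥bis P4·P0 via (4.73,6.36): [(0, 2.2172) (0, 0) (38, 0) (38, 16) (15.7365, 16)]  |A|=499.5539
3. ⊥bis P4·P1 via (7.725,4.39): [(0, 1.6109) (0, 0) (38, 0) (38, 15.2816)]  |A|=320.9575
4. ⊥bis P4·P2 via (7.005,4.245): [(6.6631, 4.008) (0.8821, 0) (38, 0) (38, 15.2816)]  |A|=313.8229
5. ⊥bis P4·P3 via (18.355,3.71): [(17.583, 7.9365) (6.6631, 4.008) (0.8821, 0) (19.0327, 0)]  |A|=82.5536
6. ⊥bis P4·P5 via (21.26,7.38): [(17.583, 7.9365) (6.6631, 4.008) (0.8821, 0) (19.0327, 0)]  |A|=82.5536
7. ⊥bis P4·P6 via (9.735,5.02): [(18.7128, 1.7514) (9.6064, 5.0668) (6.6631, 4.008) (0.8821, 0) (19.0327, 0)]  |A|=56.2646
8. canonical 5-gon: [(18.7128, 1.7514) (9.6064, 5.0668) (6.6631, 4.008) (0.8821, 0) (19.0327, 0)]
9. shoelace: 56.2646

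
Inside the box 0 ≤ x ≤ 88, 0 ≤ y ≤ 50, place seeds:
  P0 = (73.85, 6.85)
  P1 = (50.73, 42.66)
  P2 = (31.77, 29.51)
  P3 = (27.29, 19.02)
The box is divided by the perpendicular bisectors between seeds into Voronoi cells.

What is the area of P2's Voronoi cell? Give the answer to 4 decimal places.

1. box [0,88]×[0,50]: [(0, 0) (88, 0) (88, 50) (0, 50)]
2. ⊥bis P2·P0 via (52.81,18.18): [(0, 0) (43.0201, 0) (69.945, 50) (0, 50)]  |A|=2824.1279
3. ⊥bis P2·P1 via (41.25,36.085): [(0, 0) (43.0201, 0) (53.1851, 18.8766) (31.599, 50) (0, 50)]  |A|=2227.3999
4. ⊥bis P2·P3 via (29.53,24.265): [(0, 36.8765) (51.1212, 15.044) (53.1851, 18.8766) (31.599, 50) (0, 50)]  |A|=961.2179
5. canonical 5-gon: [(0, 36.8765) (51.1212, 15.044) (53.1851, 18.8766) (31.599, 50) (0, 50)]
6. shoelace: 961.2179

Area of P2's cell: 961.2179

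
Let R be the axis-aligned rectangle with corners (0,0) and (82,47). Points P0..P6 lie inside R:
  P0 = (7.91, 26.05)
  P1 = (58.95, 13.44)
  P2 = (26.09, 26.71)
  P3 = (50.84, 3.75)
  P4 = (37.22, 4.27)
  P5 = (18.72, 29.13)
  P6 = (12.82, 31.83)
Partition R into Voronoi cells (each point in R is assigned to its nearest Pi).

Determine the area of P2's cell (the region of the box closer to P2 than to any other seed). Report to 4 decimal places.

1. box [0,82]×[0,47]: [(0, 0) (82, 0) (82, 47) (0, 47)]
2. ⊥bis P2·P0 via (17,26.38): [(17.9577, 0) (82, 0) (82, 47) (16.2514, 47)]  |A|=3050.0859
3. ⊥bis P2·P1 via (42.52,20.075): [(17.9577, 0) (34.413, 0) (53.3932, 47) (16.2514, 47)]  |A|=1259.5332
4. ⊥bis P2·P3 via (38.465,15.23): [(17.9577, 0) (24.3365, 0) (42.1811, 19.2358) (53.3932, 47) (16.2514, 47)]  |A|=1162.6179
5. ⊥bis P2·P4 via (31.655,15.49): [(17.6476, 8.5425) (42.926, 21.0803) (53.3932, 47) (16.2514, 47)]  |A|=976.1777
6. ⊥bis P2·P5 via (22.405,27.92): [(17.4877, 12.9447) (17.6476, 8.5425) (42.926, 21.0803) (53.3932, 47) (28.6701, 47)]  |A|=764.7174
7. ⊥bis P2·P6 via (19.455,29.27): [(17.4877, 12.9447) (17.6476, 8.5425) (42.926, 21.0803) (53.3932, 47) (28.6701, 47)]  |A|=764.7174
8. canonical 5-gon: [(17.4877, 12.9447) (17.6476, 8.5425) (42.926, 21.0803) (53.3932, 47) (28.6701, 47)]
9. shoelace: 764.7174

Area of P2's cell: 764.7174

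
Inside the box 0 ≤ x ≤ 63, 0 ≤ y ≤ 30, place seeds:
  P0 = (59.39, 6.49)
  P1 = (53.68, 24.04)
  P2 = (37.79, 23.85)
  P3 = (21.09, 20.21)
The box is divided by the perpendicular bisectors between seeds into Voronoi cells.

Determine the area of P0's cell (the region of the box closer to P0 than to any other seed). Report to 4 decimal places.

1. box [0,63]×[0,30]: [(0, 0) (63, 0) (63, 30) (0, 30)]
2. ⊥bis P0·P1 via (56.535,15.265): [(9.6172, 0) (63, 0) (63, 17.3684)]  |A|=463.5878
3. ⊥bis P0·P2 via (48.59,15.17): [(45.8802, 11.7984) (36.3978, 0) (63, 0) (63, 17.3684)]  |A|=305.6034
4. ⊥bis P0·P3 via (40.24,13.35): [(45.8802, 11.7984) (36.3978, 0) (63, 0) (63, 17.3684)]  |A|=305.6034
5. canonical 4-gon: [(45.8802, 11.7984) (36.3978, 0) (63, 0) (63, 17.3684)]
6. shoelace: 305.6034

Area of P0's cell: 305.6034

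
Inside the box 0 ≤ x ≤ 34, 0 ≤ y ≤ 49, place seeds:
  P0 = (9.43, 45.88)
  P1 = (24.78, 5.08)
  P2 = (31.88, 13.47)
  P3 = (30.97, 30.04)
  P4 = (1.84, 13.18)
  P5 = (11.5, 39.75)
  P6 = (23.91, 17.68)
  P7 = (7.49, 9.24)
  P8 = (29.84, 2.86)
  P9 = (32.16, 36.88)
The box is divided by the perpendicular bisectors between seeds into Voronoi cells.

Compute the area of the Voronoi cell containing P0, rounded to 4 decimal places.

Area of P0's cell: 135.0471

1. box [0,34]×[0,49]: [(0, 0) (34, 0) (34, 49) (0, 49)]
2. ⊥bis P0·P1 via (17.105,25.48): [(0, 19.0447) (34, 31.8363) (34, 49) (0, 49)]  |A|=801.0231
3. ⊥bis P0·P2 via (20.655,29.675): [(0, 19.0447) (11.6195, 23.4162) (34, 38.9189) (34, 49) (0, 49)]  |A|=721.7672
4. ⊥bis P0·P3 via (20.2,37.96): [(0, 19.0447) (8.696, 22.3163) (28.3186, 49) (0, 49)]  |A|=508.0676
5. ⊥bis P0·P4 via (5.635,29.53): [(0, 30.8379) (12.781, 27.8713) (28.3186, 49) (0, 49)]  |A|=415.2316
6. ⊥bis P0·P5 via (10.465,42.815): [(0, 39.2811) (28.1658, 48.7923) (28.3186, 49) (0, 49)]  |A|=139.811
7. ⊥bis P0·P6 via (16.67,31.78): [(0, 39.2811) (28.1658, 48.7923) (28.3186, 49) (0, 49)]  |A|=139.811
8. ⊥bis P0·P7 via (8.46,27.56): [(0, 39.2811) (28.1658, 48.7923) (28.3186, 49) (0, 49)]  |A|=139.811
9. ⊥bis P0·P8 via (19.635,24.37): [(0, 39.2811) (28.1658, 48.7923) (28.3186, 49) (0, 49)]  |A|=139.811
10. ⊥bis P0·P9 via (20.795,41.38): [(0, 39.2811) (23.0453, 47.0631) (23.8122, 49) (0, 49)]  |A|=135.0471
11. canonical 4-gon: [(0, 39.2811) (23.0453, 47.0631) (23.8122, 49) (0, 49)]
12. shoelace: 135.0471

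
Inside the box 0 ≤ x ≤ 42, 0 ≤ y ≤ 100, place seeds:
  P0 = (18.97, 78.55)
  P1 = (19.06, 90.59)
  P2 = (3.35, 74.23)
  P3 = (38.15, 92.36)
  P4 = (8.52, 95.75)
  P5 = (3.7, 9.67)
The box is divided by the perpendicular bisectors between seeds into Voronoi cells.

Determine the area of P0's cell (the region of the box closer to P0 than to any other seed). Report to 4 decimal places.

Area of P0's cell: 1094.1602

1. box [0,42]×[0,100]: [(0, 0) (42, 0) (42, 100) (0, 100)]
2. ⊥bis P0·P1 via (19.015,84.57): [(0, 84.7121) (0, 0) (42, 0) (42, 84.3982)]  |A|=3551.3168
3. ⊥bis P0·P2 via (11.16,76.39): [(8.8767, 84.6458) (32.2871, 0) (42, 0) (42, 84.3982)]  |A|=1808.8522
4. ⊥bis P0·P3 via (28.56,85.455): [(29.2523, 84.4935) (8.8767, 84.6458) (32.2871, 0) (42, 0) (42, 66.7889)]  |A|=1696.6132
5. ⊥bis P0·P4 via (13.745,87.15): [(29.2523, 84.4935) (9.6142, 84.6403) (8.9841, 84.2575) (32.2871, 0) (42, 0) (42, 66.7889)]  |A|=1696.4703
6. ⊥bis P0·P5 via (11.335,44.11): [(29.2523, 84.4935) (9.6142, 84.6403) (8.9841, 84.2575) (20.6593, 42.0429) (42, 37.3119) (42, 66.7889)]  |A|=1094.1602
7. canonical 6-gon: [(29.2523, 84.4935) (9.6142, 84.6403) (8.9841, 84.2575) (20.6593, 42.0429) (42, 37.3119) (42, 66.7889)]
8. shoelace: 1094.1602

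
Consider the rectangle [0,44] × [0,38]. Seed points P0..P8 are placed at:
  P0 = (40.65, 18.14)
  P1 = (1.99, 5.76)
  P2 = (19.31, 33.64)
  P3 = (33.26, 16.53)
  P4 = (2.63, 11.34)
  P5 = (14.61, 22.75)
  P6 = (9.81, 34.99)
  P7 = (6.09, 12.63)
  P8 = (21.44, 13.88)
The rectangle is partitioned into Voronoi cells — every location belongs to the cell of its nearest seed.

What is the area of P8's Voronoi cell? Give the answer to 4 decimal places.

Area of P8's cell: 282.6612

1. box [0,44]×[0,38]: [(0, 0) (44, 0) (44, 38) (0, 38)]
2. ⊥bis P8·P0 via (31.045,16.01): [(0, 0) (34.5954, 0) (26.1685, 38) (0, 38)]  |A|=1154.5137
3. ⊥bis P8·P1 via (11.715,9.82): [(0, 37.8812) (15.8147, 0) (34.5954, 0) (26.1685, 38) (0, 38)]  |A|=854.9747
4. ⊥bis P8·P2 via (20.375,23.76): [(6.5189, 22.2664) (15.8147, 0) (34.5954, 0) (29.1174, 24.7024)]  |A|=494.88
5. ⊥bis P8·P3 via (27.35,15.205): [(25.3127, 24.2922) (6.5189, 22.2664) (15.8147, 0) (30.7589, 0)]  |A|=400.1658
6. ⊥bis P8·P4 via (12.035,12.61): [(25.3127, 24.2922) (10.6706, 22.7139) (12.7449, 7.3532) (15.8147, 0) (30.7589, 0)]  |A|=367.8146
7. ⊥bis P8·P5 via (18.025,18.315): [(25.3826, 23.9804) (11.9014, 13.5997) (12.7449, 7.3532) (15.8147, 0) (30.7589, 0)]  |A|=297.6532
8. ⊥bis P8·P6 via (15.625,24.435): [(25.3826, 23.9804) (11.9014, 13.5997) (12.7449, 7.3532) (15.8147, 0) (30.7589, 0)]  |A|=297.6532
9. ⊥bis P8·P7 via (13.765,13.255): [(25.3826, 23.9804) (13.6286, 14.9297) (14.6093, 2.8873) (15.8147, 0) (30.7589, 0)]  |A|=282.6612
10. canonical 5-gon: [(25.3826, 23.9804) (13.6286, 14.9297) (14.6093, 2.8873) (15.8147, 0) (30.7589, 0)]
11. shoelace: 282.6612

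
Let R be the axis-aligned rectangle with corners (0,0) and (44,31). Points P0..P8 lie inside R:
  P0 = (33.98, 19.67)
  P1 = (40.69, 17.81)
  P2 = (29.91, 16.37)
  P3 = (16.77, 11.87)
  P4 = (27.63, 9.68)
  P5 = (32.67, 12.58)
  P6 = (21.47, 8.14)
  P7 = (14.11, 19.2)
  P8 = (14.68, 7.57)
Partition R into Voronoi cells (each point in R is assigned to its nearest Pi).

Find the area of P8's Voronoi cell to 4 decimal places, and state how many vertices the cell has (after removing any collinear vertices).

Area of P8's cell: 216.5088 (5 vertices)

1. box [0,44]×[0,31]: [(0, 0) (44, 0) (44, 31) (0, 31)]
2. ⊥bis P8·P0 via (24.33,13.62): [(0, 0) (32.869, 0) (13.4337, 31) (0, 31)]  |A|=717.6918
3. ⊥bis P8·P1 via (27.685,12.69): [(0, 0) (32.681, 0) (32.3637, 0.8059) (13.4337, 31) (0, 31)]  |A|=717.616
4. ⊥bis P8·P2 via (22.295,11.97): [(0, 0) (29.2113, 0) (11.2993, 31) (0, 31)]  |A|=627.9156
5. ⊥bis P8·P3 via (15.725,9.72): [(0, 17.3631) (0, 0) (29.2113, 0) (26.6684, 4.401)]  |A|=295.8024
6. ⊥bis P8·P4 via (21.155,8.625): [(21.4282, 6.948) (0, 17.3631) (0, 0) (22.5603, 0)]  |A|=264.4042
7. ⊥bis P8·P5 via (23.675,10.075): [(21.4282, 6.948) (0, 17.3631) (0, 0) (22.5603, 0)]  |A|=264.4042
8. ⊥bis P8·P6 via (18.075,7.855): [(18.0117, 8.6085) (0, 17.3631) (0, 0) (18.7344, 0)]  |A|=237.0076
9. ⊥bis P8·P7 via (14.395,13.385): [(18.0117, 8.6085) (8.7534, 13.1085) (0, 12.6795) (0, 0) (18.7344, 0)]  |A|=216.5088
10. canonical 5-gon: [(18.0117, 8.6085) (8.7534, 13.1085) (0, 12.6795) (0, 0) (18.7344, 0)]
11. shoelace: 216.5088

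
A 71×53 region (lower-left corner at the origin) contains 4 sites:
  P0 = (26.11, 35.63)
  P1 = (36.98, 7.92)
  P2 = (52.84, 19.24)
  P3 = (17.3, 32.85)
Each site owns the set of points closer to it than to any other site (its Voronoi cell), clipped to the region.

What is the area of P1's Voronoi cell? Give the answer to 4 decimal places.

Area of P1's cell: 696.6960

1. box [0,71]×[0,53]: [(0, 0) (71, 0) (71, 53) (0, 53)]
2. ⊥bis P1·P0 via (31.545,21.775): [(0, 9.4006) (0, 0) (71, 0) (71, 37.2523)]  |A|=1656.1784
3. ⊥bis P1·P2 via (44.91,13.58): [(37.4168, 24.0784) (0, 9.4006) (0, 0) (54.6027, 0)]  |A|=833.2426
4. ⊥bis P1·P3 via (27.14,20.385): [(37.4168, 24.0784) (26.2889, 19.7132) (1.3169, 0) (54.6027, 0)]  |A|=696.696
5. canonical 4-gon: [(37.4168, 24.0784) (26.2889, 19.7132) (1.3169, 0) (54.6027, 0)]
6. shoelace: 696.696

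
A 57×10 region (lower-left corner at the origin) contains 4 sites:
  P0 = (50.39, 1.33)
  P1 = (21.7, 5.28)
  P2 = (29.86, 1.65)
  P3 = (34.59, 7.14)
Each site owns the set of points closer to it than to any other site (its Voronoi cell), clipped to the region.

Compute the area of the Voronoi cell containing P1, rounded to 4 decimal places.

1. box [0,57]×[0,10]: [(0, 0) (57, 0) (57, 10) (0, 10)]
2. ⊥bis P1·P0 via (36.045,3.305): [(0, 0) (35.59, 0) (36.9668, 10) (0, 10)]  |A|=362.7837
3. ⊥bis P1·P2 via (25.78,3.465): [(0, 0) (24.2386, 0) (28.6871, 10) (0, 10)]  |A|=264.6285
4. ⊥bis P1·P3 via (28.145,6.21): [(0, 0) (24.2386, 0) (27.8648, 8.1516) (27.5981, 10) (0, 10)]  |A|=263.622
5. canonical 5-gon: [(0, 0) (24.2386, 0) (27.8648, 8.1516) (27.5981, 10) (0, 10)]
6. shoelace: 263.622

Area of P1's cell: 263.6220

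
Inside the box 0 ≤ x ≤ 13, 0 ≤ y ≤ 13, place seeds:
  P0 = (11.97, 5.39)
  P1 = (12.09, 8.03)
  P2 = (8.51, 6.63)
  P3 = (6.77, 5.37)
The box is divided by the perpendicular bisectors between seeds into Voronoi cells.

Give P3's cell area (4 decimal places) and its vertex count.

Area of P3's cell: 89.9417 (5 vertices)

1. box [0,13]×[0,13]: [(0, 0) (13, 0) (13, 13) (0, 13)]
2. ⊥bis P3·P0 via (9.37,5.38): [(0, 0) (9.3907, 0) (9.3407, 13) (0, 13)]  |A|=121.754
3. ⊥bis P3·P1 via (9.43,6.7): [(0, 0) (9.3907, 0) (9.3644, 6.8312) (6.28, 13) (0, 13)]  |A|=112.3135
4. ⊥bis P3·P2 via (7.64,6): [(0, 0) (9.3907, 0) (9.3768, 3.6015) (2.571, 13) (0, 13)]  |A|=89.9417
5. canonical 5-gon: [(0, 0) (9.3907, 0) (9.3768, 3.6015) (2.571, 13) (0, 13)]
6. shoelace: 89.9417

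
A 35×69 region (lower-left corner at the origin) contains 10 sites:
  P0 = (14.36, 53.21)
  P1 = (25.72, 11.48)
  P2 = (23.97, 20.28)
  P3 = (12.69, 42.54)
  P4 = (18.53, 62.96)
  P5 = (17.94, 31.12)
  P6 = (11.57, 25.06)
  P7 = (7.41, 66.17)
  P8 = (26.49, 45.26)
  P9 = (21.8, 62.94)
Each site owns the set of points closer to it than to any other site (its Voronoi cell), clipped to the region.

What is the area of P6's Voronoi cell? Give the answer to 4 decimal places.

Area of P6's cell: 414.5891

1. box [0,35]×[0,69]: [(0, 0) (35, 0) (35, 69) (0, 69)]
2. ⊥bis P6·P0 via (12.965,39.135): [(0, 40.42) (0, 0) (35, 0) (35, 36.9511)]  |A|=1353.9935
3. ⊥bis P6·P1 via (18.645,18.27): [(0, 40.42) (0, 0) (1.111, 0) (35, 35.3115) (35, 36.9511)]  |A|=755.6575
4. ⊥bis P6·P2 via (17.77,22.67): [(23.7066, 38.0704) (0, 40.42) (0, 0) (1.111, 0) (14.3479, 13.7925)]  |A|=596.3994
5. ⊥bis P6·P3 via (12.13,33.8): [(21.8211, 33.1791) (0, 34.5772) (0, 0) (1.111, 0) (14.3479, 13.7925)]  |A|=472.4582
6. ⊥bis P6·P4 via (15.05,44.01): [(21.8211, 33.1791) (0, 34.5772) (0, 0) (1.111, 0) (14.3479, 13.7925)]  |A|=472.4582
7. ⊥bis P6·P5 via (14.755,28.09): [(18.3874, 24.2717) (9.1407, 33.9915) (0, 34.5772) (0, 0) (1.111, 0) (14.3479, 13.7925)]  |A|=414.5891
8. ⊥bis P6·P7 via (9.49,45.615): [(18.3874, 24.2717) (9.1407, 33.9915) (0, 34.5772) (0, 0) (1.111, 0) (14.3479, 13.7925)]  |A|=414.5891
9. ⊥bis P6·P8 via (19.03,35.16): [(18.3874, 24.2717) (9.1407, 33.9915) (0, 34.5772) (0, 0) (1.111, 0) (14.3479, 13.7925)]  |A|=414.5891
10. ⊥bis P6·P9 via (16.685,44): [(18.3874, 24.2717) (9.1407, 33.9915) (0, 34.5772) (0, 0) (1.111, 0) (14.3479, 13.7925)]  |A|=414.5891
11. canonical 6-gon: [(18.3874, 24.2717) (9.1407, 33.9915) (0, 34.5772) (0, 0) (1.111, 0) (14.3479, 13.7925)]
12. shoelace: 414.5891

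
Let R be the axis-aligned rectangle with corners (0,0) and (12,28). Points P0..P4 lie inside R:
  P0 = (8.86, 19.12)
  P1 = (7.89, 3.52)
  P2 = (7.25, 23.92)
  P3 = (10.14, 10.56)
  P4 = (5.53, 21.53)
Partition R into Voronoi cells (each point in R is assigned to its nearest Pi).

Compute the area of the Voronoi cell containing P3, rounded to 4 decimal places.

Area of P3's cell: 74.9347

1. box [0,12]×[0,28]: [(0, 0) (12, 0) (12, 28) (0, 28)]
2. ⊥bis P3·P0 via (9.5,14.84): [(0, 13.4194) (0, 0) (12, 0) (12, 15.2138)]  |A|=171.7996
3. ⊥bis P3·P1 via (9.015,7.04): [(0, 13.4194) (0, 9.9212) (12, 6.086) (12, 15.2138)]  |A|=75.7564
4. ⊥bis P3·P2 via (8.695,17.24): [(0, 13.4194) (0, 9.9212) (12, 6.086) (12, 15.2138)]  |A|=75.7564
5. ⊥bis P3·P4 via (7.835,16.045): [(2.4639, 13.7879) (0, 12.7524) (0, 9.9212) (12, 6.086) (12, 15.2138)]  |A|=74.9347
6. canonical 5-gon: [(2.4639, 13.7879) (0, 12.7524) (0, 9.9212) (12, 6.086) (12, 15.2138)]
7. shoelace: 74.9347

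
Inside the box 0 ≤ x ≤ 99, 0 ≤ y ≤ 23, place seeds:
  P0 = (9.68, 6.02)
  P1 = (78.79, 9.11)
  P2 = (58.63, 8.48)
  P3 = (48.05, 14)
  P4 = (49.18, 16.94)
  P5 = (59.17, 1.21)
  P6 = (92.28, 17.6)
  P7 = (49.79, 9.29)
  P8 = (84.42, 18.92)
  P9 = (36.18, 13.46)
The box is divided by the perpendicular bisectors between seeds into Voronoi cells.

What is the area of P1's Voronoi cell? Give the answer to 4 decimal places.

Area of P1's cell: 329.4970

1. box [0,99]×[0,23]: [(0, 0) (99, 0) (99, 23) (0, 23)]
2. ⊥bis P1·P0 via (44.235,7.565): [(44.5732, 0) (99, 0) (99, 23) (43.5449, 23)]  |A|=1263.6416
3. ⊥bis P1·P2 via (68.71,8.795): [(68.9848, 0) (99, 0) (99, 23) (68.2661, 23)]  |A|=698.6142
4. ⊥bis P1·P3 via (63.42,11.555): [(68.9848, 0) (99, 0) (99, 23) (68.2661, 23)]  |A|=698.6142
5. ⊥bis P1·P4 via (63.985,13.025): [(68.9848, 0) (99, 0) (99, 23) (68.2661, 23)]  |A|=698.6142
6. ⊥bis P1·P5 via (68.98,5.16): [(68.8104, 5.5811) (71.0577, 0) (99, 0) (99, 23) (68.2661, 23)]  |A|=692.8299
7. ⊥bis P1·P6 via (85.535,13.355): [(68.8104, 5.5811) (71.0577, 0) (93.94, 0) (79.4649, 23) (68.2661, 23)]  |A|=409.9863
8. ⊥bis P1·P7 via (64.29,9.2): [(68.8104, 5.5811) (71.0577, 0) (93.94, 0) (79.4649, 23) (68.2661, 23)]  |A|=409.9863
9. ⊥bis P1·P8 via (81.605,14.015): [(68.3084, 21.646) (68.8104, 5.5811) (71.0577, 0) (93.94, 0) (87.1068, 10.8575)]  |A|=329.497
10. ⊥bis P1·P9 via (57.485,11.285): [(68.3084, 21.646) (68.8104, 5.5811) (71.0577, 0) (93.94, 0) (87.1068, 10.8575)]  |A|=329.497
11. canonical 5-gon: [(68.3084, 21.646) (68.8104, 5.5811) (71.0577, 0) (93.94, 0) (87.1068, 10.8575)]
12. shoelace: 329.497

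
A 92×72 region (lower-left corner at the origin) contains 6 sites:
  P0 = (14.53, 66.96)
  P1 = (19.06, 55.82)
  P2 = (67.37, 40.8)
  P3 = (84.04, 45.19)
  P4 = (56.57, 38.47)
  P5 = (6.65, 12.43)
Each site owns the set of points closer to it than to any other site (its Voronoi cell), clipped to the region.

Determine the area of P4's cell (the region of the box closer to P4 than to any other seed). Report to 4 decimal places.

Area of P4's cell: 1743.1374

1. box [0,92]×[0,72]: [(0, 0) (92, 0) (92, 72) (0, 72)]
2. ⊥bis P4·P0 via (35.55,52.715): [(0, 0.2572) (0, 0) (92, 0) (92, 72) (48.6192, 72)]  |A|=4879.9614
3. ⊥bis P4·P1 via (37.815,47.145): [(16.0084, 0) (92, 0) (92, 72) (49.3115, 72)]  |A|=4272.4833
4. ⊥bis P4·P2 via (61.97,39.635): [(16.0084, 0) (70.5209, 0) (54.9876, 72) (49.3115, 72)]  |A|=2166.7869
5. ⊥bis P4·P3 via (70.305,41.83): [(16.0084, 0) (70.5209, 0) (54.9876, 72) (49.3115, 72)]  |A|=2166.7869
6. ⊥bis P4·P5 via (31.61,25.45): [(29.5801, 29.3414) (44.8856, 0) (70.5209, 0) (54.9876, 72) (49.3115, 72)]  |A|=1743.1374
7. canonical 5-gon: [(29.5801, 29.3414) (44.8856, 0) (70.5209, 0) (54.9876, 72) (49.3115, 72)]
8. shoelace: 1743.1374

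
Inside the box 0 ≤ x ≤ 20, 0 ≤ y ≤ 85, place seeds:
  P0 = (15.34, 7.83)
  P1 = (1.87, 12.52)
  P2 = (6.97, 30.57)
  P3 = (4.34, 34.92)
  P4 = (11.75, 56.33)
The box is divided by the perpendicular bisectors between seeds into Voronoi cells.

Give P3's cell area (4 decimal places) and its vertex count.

Area of P3's cell: 191.5280 (4 vertices)

1. box [0,20]×[0,85]: [(0, 0) (20, 0) (20, 85) (0, 85)]
2. ⊥bis P3·P0 via (9.84,21.375): [(0, 17.3794) (20, 25.5005) (20, 85) (0, 85)]  |A|=1271.2006
3. ⊥bis P3·P1 via (3.105,23.72): [(0, 24.0624) (12.9434, 22.6351) (20, 25.5005) (20, 85) (0, 85)]  |A|=1227.9506
4. ⊥bis P3·P2 via (5.655,32.745): [(0, 29.326) (20, 41.418) (20, 85) (0, 85)]  |A|=992.5605
5. ⊥bis P3·P4 via (8.045,45.625): [(0, 48.4094) (0, 29.326) (20, 41.418) (20, 41.4874)]  |A|=191.528
6. canonical 4-gon: [(0, 48.4094) (0, 29.326) (20, 41.418) (20, 41.4874)]
7. shoelace: 191.528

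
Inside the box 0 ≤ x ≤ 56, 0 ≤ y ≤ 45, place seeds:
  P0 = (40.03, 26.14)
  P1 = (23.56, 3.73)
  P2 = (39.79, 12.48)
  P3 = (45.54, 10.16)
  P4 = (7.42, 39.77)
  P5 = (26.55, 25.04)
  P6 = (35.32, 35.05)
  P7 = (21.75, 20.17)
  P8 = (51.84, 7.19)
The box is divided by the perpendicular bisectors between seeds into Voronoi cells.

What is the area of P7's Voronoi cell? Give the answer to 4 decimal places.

1. box [0,56]×[0,45]: [(0, 0) (56, 0) (56, 45) (0, 45)]
2. ⊥bis P7·P0 via (30.89,23.155): [(0, 0) (38.4521, 0) (23.7557, 45) (0, 45)]  |A|=1399.6761
3. ⊥bis P7·P1 via (22.655,11.95): [(0, 9.4557) (34.1366, 13.2141) (23.7557, 45) (0, 45)]  |A|=984.228
4. ⊥bis P7·P2 via (30.77,16.325): [(0, 9.4557) (29.2128, 12.672) (32.1009, 19.4472) (23.7557, 45) (0, 45)]  |A|=968.3311
5. ⊥bis P7·P3 via (33.645,15.165): [(0, 9.4557) (29.2128, 12.672) (32.1009, 19.4472) (23.7557, 45) (0, 45)]  |A|=968.3311
6. ⊥bis P7·P4 via (14.585,29.97): [(0, 19.3066) (0, 9.4557) (29.2128, 12.672) (32.1009, 19.4472) (25.9505, 38.2796)]  |A|=555.1282
7. ⊥bis P7·P5 via (24.15,22.605): [(15.7864, 30.8484) (0, 19.3066) (0, 9.4557) (29.2128, 12.672) (30.6965, 16.1526)]  |A|=401.6876
8. ⊥bis P7·P6 via (28.535,27.61): [(15.7864, 30.8484) (0, 19.3066) (0, 9.4557) (29.2128, 12.672) (30.6965, 16.1526)]  |A|=401.6876
9. ⊥bis P7·P8 via (36.795,13.68): [(15.7864, 30.8484) (0, 19.3066) (0, 9.4557) (29.2128, 12.672) (30.6965, 16.1526)]  |A|=401.6876
10. canonical 5-gon: [(15.7864, 30.8484) (0, 19.3066) (0, 9.4557) (29.2128, 12.672) (30.6965, 16.1526)]
11. shoelace: 401.6876

Area of P7's cell: 401.6876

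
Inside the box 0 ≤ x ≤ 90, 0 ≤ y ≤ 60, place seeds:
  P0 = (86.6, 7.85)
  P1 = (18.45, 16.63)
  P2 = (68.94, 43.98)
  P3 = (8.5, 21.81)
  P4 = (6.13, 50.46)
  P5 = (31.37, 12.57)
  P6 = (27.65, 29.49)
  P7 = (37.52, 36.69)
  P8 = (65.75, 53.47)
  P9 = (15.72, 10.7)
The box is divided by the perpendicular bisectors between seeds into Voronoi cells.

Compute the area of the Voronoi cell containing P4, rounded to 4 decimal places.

Area of P4's cell: 541.2223

1. box [0,90]×[0,60]: [(0, 0) (90, 0) (90, 60) (0, 60)]
2. ⊥bis P4·P0 via (46.365,29.155): [(0, 0) (30.927, 0) (62.6979, 60) (0, 60)]  |A|=2808.7464
3. ⊥bis P4·P1 via (12.29,33.545): [(0, 29.0693) (57.3856, 49.9676) (62.6979, 60) (0, 60)]  |A|=1201.9921
4. ⊥bis P4·P2 via (37.535,47.22): [(0, 29.0693) (37.0546, 42.5636) (38.8535, 60) (0, 60)]  |A|=911.7945
5. ⊥bis P4·P3 via (7.315,36.135): [(0, 35.5299) (22.9545, 37.4287) (37.0546, 42.5636) (38.8535, 60) (0, 60)]  |A|=837.6447
6. ⊥bis P4·P5 via (18.75,31.515): [(0, 35.5299) (22.9545, 37.4287) (33.2635, 41.183) (37.1814, 43.7929) (38.8535, 60) (0, 60)]  |A|=835.4021
7. ⊥bis P4·P6 via (16.89,39.975): [(0, 35.5299) (13.6596, 36.6598) (36.4032, 60) (0, 60)]  |A|=591.954
8. ⊥bis P4·P7 via (21.825,43.575): [(0, 35.5299) (13.6596, 36.6598) (22.9934, 46.2385) (29.0302, 60) (0, 60)]  |A|=541.2223
9. ⊥bis P4·P8 via (35.94,51.965): [(0, 35.5299) (13.6596, 36.6598) (22.9934, 46.2385) (29.0302, 60) (0, 60)]  |A|=541.2223
10. ⊥bis P4·P9 via (10.925,30.58): [(0, 35.5299) (13.6596, 36.6598) (22.9934, 46.2385) (29.0302, 60) (0, 60)]  |A|=541.2223
11. canonical 5-gon: [(0, 35.5299) (13.6596, 36.6598) (22.9934, 46.2385) (29.0302, 60) (0, 60)]
12. shoelace: 541.2223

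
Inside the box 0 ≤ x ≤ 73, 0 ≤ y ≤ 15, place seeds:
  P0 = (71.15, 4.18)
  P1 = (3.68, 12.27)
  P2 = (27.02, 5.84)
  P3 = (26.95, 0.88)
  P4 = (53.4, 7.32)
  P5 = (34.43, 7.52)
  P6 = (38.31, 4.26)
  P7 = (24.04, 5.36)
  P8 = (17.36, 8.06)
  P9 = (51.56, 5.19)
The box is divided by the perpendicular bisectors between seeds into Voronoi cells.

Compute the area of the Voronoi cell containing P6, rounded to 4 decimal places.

1. box [0,73]×[0,15]: [(0, 0) (73, 0) (73, 15) (0, 15)]
2. ⊥bis P6·P0 via (54.73,4.22): [(0, 0) (54.7197, 0) (54.7563, 15) (0, 15)]  |A|=821.0699
3. ⊥bis P6·P1 via (20.995,8.265): [(19.0833, 0) (54.7197, 0) (54.7563, 15) (22.5528, 15)]  |A|=508.799
4. ⊥bis P6·P2 via (32.665,5.05): [(31.9583, 0) (54.7197, 0) (54.7563, 15) (34.0575, 15)]  |A|=325.9518
5. ⊥bis P6·P3 via (32.63,2.57): [(32.4178, 3.2833) (33.3947, 0) (54.7197, 0) (54.7563, 15) (34.0575, 15)]  |A|=323.5937
6. ⊥bis P6·P4 via (45.855,5.79): [(32.4178, 3.2833) (33.3947, 0) (47.0291, 0) (43.9874, 15) (34.0575, 15)]  |A|=185.1475
7. ⊥bis P6·P5 via (36.37,5.89): [(32.8786, 1.7346) (33.3947, 0) (47.0291, 0) (43.9945, 14.9646)]  |A|=115.0717
8. ⊥bis P6·P7 via (31.175,4.81): [(32.8786, 1.7346) (33.3947, 0) (47.0291, 0) (43.9945, 14.9646)]  |A|=115.0717
9. ⊥bis P6·P8 via (27.835,6.16): [(32.8786, 1.7346) (33.3947, 0) (47.0291, 0) (43.9945, 14.9646)]  |A|=115.0717
10. ⊥bis P6·P9 via (44.935,4.725): [(32.8786, 1.7346) (33.3947, 0) (45.2666, 0) (44.3337, 13.2922) (43.9945, 14.9646)]  |A|=103.3581
11. canonical 5-gon: [(32.8786, 1.7346) (33.3947, 0) (45.2666, 0) (44.3337, 13.2922) (43.9945, 14.9646)]
12. shoelace: 103.3581

Area of P6's cell: 103.3581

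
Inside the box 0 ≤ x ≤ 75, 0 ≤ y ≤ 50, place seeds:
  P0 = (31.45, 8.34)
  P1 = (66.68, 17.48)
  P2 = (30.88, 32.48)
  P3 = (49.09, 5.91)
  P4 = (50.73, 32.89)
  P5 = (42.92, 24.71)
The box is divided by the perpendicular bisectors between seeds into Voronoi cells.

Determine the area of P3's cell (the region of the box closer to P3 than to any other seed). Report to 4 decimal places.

1. box [0,75]×[0,50]: [(0, 0) (75, 0) (75, 50) (0, 50)]
2. ⊥bis P3·P0 via (40.27,7.125): [(39.2885, 0) (75, 0) (75, 50) (46.1763, 50)]  |A|=1613.3814
3. ⊥bis P3·P1 via (57.885,11.695): [(43.8408, 33.0465) (39.2885, 0) (65.5775, 0)]  |A|=434.3801
4. ⊥bis P3·P2 via (39.985,19.195): [(48.9227, 25.3205) (42.1358, 20.669) (39.2885, 0) (65.5775, 0)]  |A|=396.3432
5. ⊥bis P3·P4 via (49.91,19.4): [(52.938, 19.2159) (42.027, 19.8792) (39.2885, 0) (65.5775, 0)]  |A|=361.9437
6. ⊥bis P3·P5 via (46.005,15.31): [(53.8201, 17.8749) (41.1794, 13.7263) (39.2885, 0) (65.5775, 0)]  |A|=317.7893
7. canonical 4-gon: [(53.8201, 17.8749) (41.1794, 13.7263) (39.2885, 0) (65.5775, 0)]
8. shoelace: 317.7893

Area of P3's cell: 317.7893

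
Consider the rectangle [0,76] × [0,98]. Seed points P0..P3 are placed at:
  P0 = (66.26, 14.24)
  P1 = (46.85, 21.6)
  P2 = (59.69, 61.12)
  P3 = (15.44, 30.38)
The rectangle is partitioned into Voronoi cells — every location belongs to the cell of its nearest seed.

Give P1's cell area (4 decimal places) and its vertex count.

1. box [0,76]×[0,98]: [(0, 0) (76, 0) (76, 98) (0, 98)]
2. ⊥bis P1·P0 via (56.555,17.92): [(0, 0) (49.76, 0) (76, 69.2009) (76, 98) (0, 98)]  |A|=6540.0837
3. ⊥bis P1·P2 via (53.27,41.36): [(0, 58.6674) (0, 0) (49.76, 0) (64.1079, 37.8388)]  |A|=2821.9496
4. ⊥bis P1·P3 via (31.145,25.99): [(36.9257, 46.6702) (23.88, 0) (49.76, 0) (64.1079, 37.8388)]  |A|=1181.5386
5. canonical 4-gon: [(36.9257, 46.6702) (23.88, 0) (49.76, 0) (64.1079, 37.8388)]
6. shoelace: 1181.5386

Area of P1's cell: 1181.5386 (4 vertices)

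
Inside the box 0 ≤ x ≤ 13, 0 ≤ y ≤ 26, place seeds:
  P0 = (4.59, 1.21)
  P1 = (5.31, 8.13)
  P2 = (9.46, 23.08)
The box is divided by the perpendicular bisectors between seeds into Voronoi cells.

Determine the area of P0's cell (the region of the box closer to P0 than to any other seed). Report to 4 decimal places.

Area of P0's cell: 58.6135

1. box [0,13]×[0,26]: [(0, 0) (13, 0) (13, 26) (0, 26)]
2. ⊥bis P0·P1 via (4.95,4.67): [(0, 5.185) (0, 0) (13, 0) (13, 3.8324)]  |A|=58.6135
3. ⊥bis P0·P2 via (7.025,12.145): [(0, 5.185) (0, 0) (13, 0) (13, 3.8324)]  |A|=58.6135
4. canonical 4-gon: [(0, 5.185) (0, 0) (13, 0) (13, 3.8324)]
5. shoelace: 58.6135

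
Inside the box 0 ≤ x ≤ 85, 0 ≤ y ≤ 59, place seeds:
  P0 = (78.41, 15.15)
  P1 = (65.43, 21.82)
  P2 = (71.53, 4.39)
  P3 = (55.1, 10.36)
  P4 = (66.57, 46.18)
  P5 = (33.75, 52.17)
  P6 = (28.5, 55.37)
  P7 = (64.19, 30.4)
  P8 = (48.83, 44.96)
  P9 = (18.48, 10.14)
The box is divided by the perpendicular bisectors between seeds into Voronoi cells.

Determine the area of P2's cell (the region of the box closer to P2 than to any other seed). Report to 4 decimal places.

Area of P2's cell: 212.0669

1. box [0,85]×[0,59]: [(0, 0) (85, 0) (85, 59) (0, 59)]
2. ⊥bis P2·P0 via (74.97,9.77): [(0, 57.7062) (0, 0) (85, 0) (85, 3.3568)]  |A|=2595.1764
3. ⊥bis P2·P1 via (68.48,13.105): [(69.3035, 13.3932) (31.0341, 0) (85, 0) (85, 3.3568)]  |A|=387.7329
4. ⊥bis P2·P3 via (63.315,7.375): [(69.3035, 13.3932) (64.9479, 11.8689) (60.6352, 0) (85, 0) (85, 3.3568)]  |A|=212.0669
5. ⊥bis P2·P4 via (69.05,25.285): [(69.3035, 13.3932) (64.9479, 11.8689) (60.6352, 0) (85, 0) (85, 3.3568)]  |A|=212.0669
6. ⊥bis P2·P5 via (52.64,28.28): [(69.3035, 13.3932) (64.9479, 11.8689) (60.6352, 0) (85, 0) (85, 3.3568)]  |A|=212.0669
7. ⊥bis P2·P6 via (50.015,29.88): [(69.3035, 13.3932) (64.9479, 11.8689) (60.6352, 0) (85, 0) (85, 3.3568)]  |A|=212.0669
8. ⊥bis P2·P7 via (67.86,17.395): [(69.3035, 13.3932) (64.9479, 11.8689) (60.6352, 0) (85, 0) (85, 3.3568)]  |A|=212.0669
9. ⊥bis P2·P8 via (60.18,24.675): [(69.3035, 13.3932) (64.9479, 11.8689) (60.6352, 0) (85, 0) (85, 3.3568)]  |A|=212.0669
10. ⊥bis P2·P9 via (45.005,7.265): [(69.3035, 13.3932) (64.9479, 11.8689) (60.6352, 0) (85, 0) (85, 3.3568)]  |A|=212.0669
11. canonical 5-gon: [(69.3035, 13.3932) (64.9479, 11.8689) (60.6352, 0) (85, 0) (85, 3.3568)]
12. shoelace: 212.0669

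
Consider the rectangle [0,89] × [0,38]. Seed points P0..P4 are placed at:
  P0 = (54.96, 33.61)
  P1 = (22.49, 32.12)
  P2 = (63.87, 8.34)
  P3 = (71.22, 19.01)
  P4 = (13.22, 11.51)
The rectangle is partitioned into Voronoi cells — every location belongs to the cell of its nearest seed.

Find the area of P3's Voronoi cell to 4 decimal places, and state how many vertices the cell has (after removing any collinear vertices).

1. box [0,89]×[0,38]: [(0, 0) (89, 0) (89, 38) (0, 38)]
2. ⊥bis P3·P0 via (63.09,26.31): [(39.466, 0) (89, 0) (89, 38) (73.5866, 38)]  |A|=1234.0012
3. ⊥bis P3·P1 via (46.855,25.565): [(40.1958, 0.8128) (39.9772, 0) (89, 0) (89, 38) (73.5866, 38)]  |A|=1233.7934
4. ⊥bis P3·P2 via (67.545,13.675): [(57.783, 20.3996) (87.397, 0) (89, 0) (89, 38) (73.5866, 38)]  |A|=745.1157
5. ⊥bis P3·P4 via (42.22,15.26): [(57.783, 20.3996) (87.397, 0) (89, 0) (89, 38) (73.5866, 38)]  |A|=745.1157
6. canonical 5-gon: [(57.783, 20.3996) (87.397, 0) (89, 0) (89, 38) (73.5866, 38)]
7. shoelace: 745.1157

Area of P3's cell: 745.1157 (5 vertices)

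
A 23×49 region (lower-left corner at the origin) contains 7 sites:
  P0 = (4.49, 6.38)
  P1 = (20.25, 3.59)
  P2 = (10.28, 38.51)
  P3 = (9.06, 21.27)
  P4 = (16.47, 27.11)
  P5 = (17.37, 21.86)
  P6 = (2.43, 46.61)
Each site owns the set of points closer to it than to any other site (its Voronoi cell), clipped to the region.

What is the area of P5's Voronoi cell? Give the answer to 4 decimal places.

Area of P5's cell: 115.0121

1. box [0,23]×[0,49]: [(0, 0) (23, 0) (23, 49) (0, 49)]
2. ⊥bis P5·P0 via (10.93,14.12): [(0, 23.2142) (23, 4.0773) (23, 49) (0, 49)]  |A|=813.1481
3. ⊥bis P5·P1 via (18.81,12.725): [(0, 23.2142) (13.5947, 11.9029) (23, 13.3855) (23, 49) (0, 49)]  |A|=769.3746
4. ⊥bis P5·P2 via (13.825,30.185): [(0, 24.298) (0, 23.2142) (13.5947, 11.9029) (23, 13.3855) (23, 34.092)]  |A|=313.8586
5. ⊥bis P5·P3 via (13.215,21.565): [(12.6389, 29.6799) (13.8976, 11.9506) (23, 13.3855) (23, 34.092)]  |A|=188.8638
6. ⊥bis P5·P4 via (16.92,24.485): [(13.0547, 23.8224) (13.8976, 11.9506) (23, 13.3855) (23, 25.5273)]  |A|=115.0121
7. ⊥bis P5·P6 via (9.9,34.235): [(13.0547, 23.8224) (13.8976, 11.9506) (23, 13.3855) (23, 25.5273)]  |A|=115.0121
8. canonical 4-gon: [(13.0547, 23.8224) (13.8976, 11.9506) (23, 13.3855) (23, 25.5273)]
9. shoelace: 115.0121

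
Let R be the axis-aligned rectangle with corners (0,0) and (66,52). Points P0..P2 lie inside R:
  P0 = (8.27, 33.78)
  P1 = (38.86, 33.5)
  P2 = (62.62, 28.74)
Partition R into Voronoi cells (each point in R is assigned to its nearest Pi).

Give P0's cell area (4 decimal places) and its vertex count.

1. box [0,66]×[0,52]: [(0, 0) (66, 0) (66, 52) (0, 52)]
2. ⊥bis P0·P1 via (23.565,33.64): [(0, 0) (23.2571, 0) (23.7331, 52) (0, 52)]  |A|=1221.7436
3. ⊥bis P0·P2 via (35.445,31.26): [(0, 0) (23.2571, 0) (23.7331, 52) (0, 52)]  |A|=1221.7436
4. canonical 4-gon: [(0, 0) (23.2571, 0) (23.7331, 52) (0, 52)]
5. shoelace: 1221.7436

Area of P0's cell: 1221.7436 (4 vertices)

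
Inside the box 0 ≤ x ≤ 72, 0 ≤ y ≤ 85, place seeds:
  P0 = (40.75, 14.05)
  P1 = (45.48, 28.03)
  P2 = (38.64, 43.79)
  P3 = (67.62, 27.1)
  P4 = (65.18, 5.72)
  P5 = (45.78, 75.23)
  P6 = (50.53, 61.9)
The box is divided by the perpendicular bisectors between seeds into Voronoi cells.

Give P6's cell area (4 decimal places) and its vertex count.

1. box [0,72]×[0,85]: [(0, 0) (72, 0) (72, 85) (0, 85)]
2. ⊥bis P6·P0 via (45.64,37.975): [(0, 47.3033) (72, 32.5873) (72, 85) (0, 85)]  |A|=3243.9379
3. ⊥bis P6·P1 via (48.005,44.965): [(0, 52.1225) (72, 41.3874) (72, 85) (0, 85)]  |A|=2753.6444
4. ⊥bis P6·P2 via (44.585,52.845): [(0, 82.117) (59.1089, 43.3094) (72, 41.3874) (72, 85) (0, 85)]  |A|=1867.174
5. ⊥bis P6·P3 via (59.075,44.5): [(0, 82.117) (58.057, 44.0001) (72, 50.8474) (72, 85) (0, 85)]  |A|=1797.7828
6. ⊥bis P6·P4 via (57.855,33.81): [(0, 82.117) (58.057, 44.0001) (72, 50.8474) (72, 85) (0, 85)]  |A|=1797.7828
7. ⊥bis P6·P5 via (48.155,68.565): [(30.3209, 62.21) (58.057, 44.0001) (72, 50.8474) (72, 77.0619)]  |A|=768.209
8. canonical 4-gon: [(30.3209, 62.21) (58.057, 44.0001) (72, 50.8474) (72, 77.0619)]
9. shoelace: 768.209

Area of P6's cell: 768.2090 (4 vertices)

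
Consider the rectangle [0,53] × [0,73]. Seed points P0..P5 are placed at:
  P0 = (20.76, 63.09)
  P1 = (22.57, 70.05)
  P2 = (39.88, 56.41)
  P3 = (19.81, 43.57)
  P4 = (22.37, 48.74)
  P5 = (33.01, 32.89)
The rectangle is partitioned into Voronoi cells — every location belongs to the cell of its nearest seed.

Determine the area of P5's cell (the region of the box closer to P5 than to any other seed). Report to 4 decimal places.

1. box [0,53]×[0,73]: [(0, 0) (53, 0) (53, 73) (0, 73)]
2. ⊥bis P5·P0 via (26.885,47.99): [(0, 37.0847) (0, 0) (53, 0) (53, 58.583)]  |A|=2535.1931
3. ⊥bis P5·P1 via (27.79,51.47): [(52.7568, 58.4843) (0, 37.0847) (0, 0) (53, 0) (53, 58.5527)]  |A|=2535.1894
4. ⊥bis P5·P2 via (36.445,44.65): [(26.1002, 47.6716) (0, 37.0847) (0, 0) (53, 0) (53, 39.8144)]  |A|=2282.7571
5. ⊥bis P5·P3 via (26.41,38.23): [(32.5297, 45.7936) (0, 5.5884) (0, 0) (53, 0) (53, 39.8144)]  |A|=1711.9334
6. ⊥bis P5·P4 via (27.69,40.815): [(34.3252, 45.2692) (29.4662, 42.0074) (0, 5.5884) (0, 0) (53, 0) (53, 39.8144)]  |A|=1707.7309
7. canonical 6-gon: [(34.3252, 45.2692) (29.4662, 42.0074) (0, 5.5884) (0, 0) (53, 0) (53, 39.8144)]
8. shoelace: 1707.7309

Area of P5's cell: 1707.7309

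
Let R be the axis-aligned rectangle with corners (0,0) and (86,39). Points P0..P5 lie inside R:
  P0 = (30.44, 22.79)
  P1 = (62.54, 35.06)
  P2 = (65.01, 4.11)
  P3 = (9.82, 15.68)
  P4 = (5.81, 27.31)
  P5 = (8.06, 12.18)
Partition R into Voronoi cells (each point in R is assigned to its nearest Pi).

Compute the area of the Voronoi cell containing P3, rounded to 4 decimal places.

1. box [0,86]×[0,39]: [(0, 0) (86, 0) (86, 39) (0, 39)]
2. ⊥bis P3·P0 via (20.13,19.235): [(0, 0) (26.7624, 0) (13.3148, 39) (0, 39)]  |A|=781.5064
3. ⊥bis P3·P1 via (36.18,25.37): [(0, 0) (26.7624, 0) (13.3148, 39) (0, 39)]  |A|=781.5064
4. ⊥bis P3·P2 via (37.415,9.895): [(0, 0) (26.7624, 0) (13.3148, 39) (0, 39)]  |A|=781.5064
5. ⊥bis P3·P4 via (7.815,21.495): [(0, 18.8004) (0, 0) (26.7624, 0) (18.125, 25.0499)]  |A|=505.576
6. ⊥bis P3·P5 via (8.94,13.93): [(0, 18.8004) (0, 18.4255) (24.6901, 6.0099) (18.125, 25.0499)]  |A|=197.6912
7. canonical 4-gon: [(0, 18.8004) (0, 18.4255) (24.6901, 6.0099) (18.125, 25.0499)]
8. shoelace: 197.6912

Area of P3's cell: 197.6912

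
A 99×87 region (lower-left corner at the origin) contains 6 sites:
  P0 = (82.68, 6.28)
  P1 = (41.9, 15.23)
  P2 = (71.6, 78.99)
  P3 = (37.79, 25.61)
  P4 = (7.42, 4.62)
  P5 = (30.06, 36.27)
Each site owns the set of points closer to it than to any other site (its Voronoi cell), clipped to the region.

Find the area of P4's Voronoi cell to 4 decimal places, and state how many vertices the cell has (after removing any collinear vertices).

Area of P4's cell: 619.7245 (5 vertices)

1. box [0,99]×[0,87]: [(0, 0) (99, 0) (99, 87) (0, 87)]
2. ⊥bis P4·P0 via (45.05,5.45): [(0, 0) (45.1702, 0) (43.2513, 87) (0, 87)]  |A|=3846.334
3. ⊥bis P4·P1 via (24.66,9.925): [(0, 0) (27.7141, 0) (0.9429, 87) (0, 87)]  |A|=1246.5779
4. ⊥bis P4·P2 via (39.51,41.805): [(0, 75.9014) (0, 0) (27.7141, 0) (5.9338, 70.7806)]  |A|=1206.0028
5. ⊥bis P4·P3 via (22.605,15.115): [(0, 47.8217) (0, 0) (27.7141, 0) (23.4305, 13.9206)]  |A|=753.1415
6. ⊥bis P4·P5 via (18.74,20.445): [(19.0984, 20.1886) (0, 33.8502) (0, 0) (27.7141, 0) (23.4305, 13.9206)]  |A|=619.7245
7. canonical 5-gon: [(19.0984, 20.1886) (0, 33.8502) (0, 0) (27.7141, 0) (23.4305, 13.9206)]
8. shoelace: 619.7245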